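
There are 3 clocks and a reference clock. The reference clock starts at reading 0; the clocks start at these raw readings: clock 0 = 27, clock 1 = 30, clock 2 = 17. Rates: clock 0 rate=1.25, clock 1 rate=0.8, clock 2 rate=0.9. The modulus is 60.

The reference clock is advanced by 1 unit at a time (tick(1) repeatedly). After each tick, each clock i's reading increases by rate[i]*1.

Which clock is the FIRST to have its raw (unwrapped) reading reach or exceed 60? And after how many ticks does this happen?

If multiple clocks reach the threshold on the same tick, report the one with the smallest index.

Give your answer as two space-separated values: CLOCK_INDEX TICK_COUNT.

Answer: 0 27

Derivation:
clock 0: start=27, rate=1.25, needs 60-27 = 33; ticks = ceil(33/1.25) = ceil(26.4000) = 27; reading at tick 27 = 27 + 1.25*27 = 60.7500
clock 1: start=30, rate=0.8, needs 60-30 = 30; ticks = ceil(30/0.8) = ceil(37.5000) = 38; reading at tick 38 = 30 + 0.8*38 = 60.4000
clock 2: start=17, rate=0.9, needs 60-17 = 43; ticks = ceil(43/0.9) = ceil(47.7778) = 48; reading at tick 48 = 17 + 0.9*48 = 60.2000
Minimum tick count = 27; winners = [0]; smallest index = 0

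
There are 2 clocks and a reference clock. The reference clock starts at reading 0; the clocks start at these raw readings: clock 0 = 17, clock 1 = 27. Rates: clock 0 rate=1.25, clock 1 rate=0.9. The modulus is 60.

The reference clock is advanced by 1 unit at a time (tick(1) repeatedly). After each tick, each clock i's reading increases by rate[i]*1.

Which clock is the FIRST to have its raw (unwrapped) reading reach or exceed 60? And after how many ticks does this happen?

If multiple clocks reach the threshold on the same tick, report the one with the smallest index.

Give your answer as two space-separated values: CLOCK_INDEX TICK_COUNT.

Answer: 0 35

Derivation:
clock 0: start=17, rate=1.25, needs 60-17 = 43; ticks = ceil(43/1.25) = ceil(34.4000) = 35; reading at tick 35 = 17 + 1.25*35 = 60.7500
clock 1: start=27, rate=0.9, needs 60-27 = 33; ticks = ceil(33/0.9) = ceil(36.6667) = 37; reading at tick 37 = 27 + 0.9*37 = 60.3000
Minimum tick count = 35; winners = [0]; smallest index = 0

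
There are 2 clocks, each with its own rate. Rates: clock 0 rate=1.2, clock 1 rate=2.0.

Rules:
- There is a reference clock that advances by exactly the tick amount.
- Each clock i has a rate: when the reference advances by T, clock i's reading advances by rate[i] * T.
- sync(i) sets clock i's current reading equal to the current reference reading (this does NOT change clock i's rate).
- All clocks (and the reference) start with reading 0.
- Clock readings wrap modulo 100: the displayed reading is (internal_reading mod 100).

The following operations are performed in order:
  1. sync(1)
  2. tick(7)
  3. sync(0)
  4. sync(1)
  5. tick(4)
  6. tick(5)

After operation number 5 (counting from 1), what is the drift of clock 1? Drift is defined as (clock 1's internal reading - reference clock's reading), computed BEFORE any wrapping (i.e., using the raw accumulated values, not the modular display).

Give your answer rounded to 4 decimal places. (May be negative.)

After op 1 sync(1): ref=0.0000 raw=[0.0000 0.0000]
After op 2 tick(7): ref=7.0000 raw=[8.4000 14.0000]
After op 3 sync(0): ref=7.0000 raw=[7.0000 14.0000]
After op 4 sync(1): ref=7.0000 raw=[7.0000 7.0000]
After op 5 tick(4): ref=11.0000 raw=[11.8000 15.0000]
Drift of clock 1 after op 5: 15.0000 - 11.0000 = 4.0000

Answer: 4.0000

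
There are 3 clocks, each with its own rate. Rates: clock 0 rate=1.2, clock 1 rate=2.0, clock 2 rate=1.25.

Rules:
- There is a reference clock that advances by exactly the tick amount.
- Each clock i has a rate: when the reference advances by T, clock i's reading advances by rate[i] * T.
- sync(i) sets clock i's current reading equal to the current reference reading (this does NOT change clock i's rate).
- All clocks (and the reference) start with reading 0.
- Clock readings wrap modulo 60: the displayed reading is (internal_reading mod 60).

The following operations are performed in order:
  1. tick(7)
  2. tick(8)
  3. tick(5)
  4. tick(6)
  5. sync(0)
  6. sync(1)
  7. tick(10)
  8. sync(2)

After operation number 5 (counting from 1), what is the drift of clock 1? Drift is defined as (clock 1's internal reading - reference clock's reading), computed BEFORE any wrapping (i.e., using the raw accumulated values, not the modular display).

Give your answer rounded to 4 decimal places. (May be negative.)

After op 1 tick(7): ref=7.0000 raw=[8.4000 14.0000 8.7500]
After op 2 tick(8): ref=15.0000 raw=[18.0000 30.0000 18.7500]
After op 3 tick(5): ref=20.0000 raw=[24.0000 40.0000 25.0000]
After op 4 tick(6): ref=26.0000 raw=[31.2000 52.0000 32.5000]
After op 5 sync(0): ref=26.0000 raw=[26.0000 52.0000 32.5000]
Drift of clock 1 after op 5: 52.0000 - 26.0000 = 26.0000

Answer: 26.0000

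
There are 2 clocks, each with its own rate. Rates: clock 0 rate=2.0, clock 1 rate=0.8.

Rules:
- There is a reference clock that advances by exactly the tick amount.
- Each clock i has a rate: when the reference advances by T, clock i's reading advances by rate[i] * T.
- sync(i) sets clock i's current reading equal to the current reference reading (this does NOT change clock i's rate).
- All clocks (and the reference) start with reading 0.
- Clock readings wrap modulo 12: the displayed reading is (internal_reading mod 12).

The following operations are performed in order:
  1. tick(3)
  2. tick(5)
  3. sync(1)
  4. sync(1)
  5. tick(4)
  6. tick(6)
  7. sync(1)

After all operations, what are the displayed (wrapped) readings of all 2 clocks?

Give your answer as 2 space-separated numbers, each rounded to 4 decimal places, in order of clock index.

Answer: 0.0000 6.0000

Derivation:
After op 1 tick(3): ref=3.0000 raw=[6.0000 2.4000]
After op 2 tick(5): ref=8.0000 raw=[16.0000 6.4000]
After op 3 sync(1): ref=8.0000 raw=[16.0000 8.0000]
After op 4 sync(1): ref=8.0000 raw=[16.0000 8.0000]
After op 5 tick(4): ref=12.0000 raw=[24.0000 11.2000]
After op 6 tick(6): ref=18.0000 raw=[36.0000 16.0000]
After op 7 sync(1): ref=18.0000 raw=[36.0000 18.0000]
Wrap final raw readings (mod 12): 36.0000 mod 12 = 0.0000; 18.0000 mod 12 = 6.0000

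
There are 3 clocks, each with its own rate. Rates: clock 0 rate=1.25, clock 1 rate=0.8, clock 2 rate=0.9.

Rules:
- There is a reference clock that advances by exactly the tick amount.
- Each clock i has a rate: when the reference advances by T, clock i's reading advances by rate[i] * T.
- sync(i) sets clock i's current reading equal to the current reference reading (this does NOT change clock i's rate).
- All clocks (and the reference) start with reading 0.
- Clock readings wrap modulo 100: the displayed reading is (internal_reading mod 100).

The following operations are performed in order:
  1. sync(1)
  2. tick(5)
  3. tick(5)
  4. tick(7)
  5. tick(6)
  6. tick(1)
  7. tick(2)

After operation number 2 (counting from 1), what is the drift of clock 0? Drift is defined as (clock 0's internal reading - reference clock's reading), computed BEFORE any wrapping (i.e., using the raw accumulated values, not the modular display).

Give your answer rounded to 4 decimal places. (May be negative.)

Answer: 1.2500

Derivation:
After op 1 sync(1): ref=0.0000 raw=[0.0000 0.0000 0.0000]
After op 2 tick(5): ref=5.0000 raw=[6.2500 4.0000 4.5000]
Drift of clock 0 after op 2: 6.2500 - 5.0000 = 1.2500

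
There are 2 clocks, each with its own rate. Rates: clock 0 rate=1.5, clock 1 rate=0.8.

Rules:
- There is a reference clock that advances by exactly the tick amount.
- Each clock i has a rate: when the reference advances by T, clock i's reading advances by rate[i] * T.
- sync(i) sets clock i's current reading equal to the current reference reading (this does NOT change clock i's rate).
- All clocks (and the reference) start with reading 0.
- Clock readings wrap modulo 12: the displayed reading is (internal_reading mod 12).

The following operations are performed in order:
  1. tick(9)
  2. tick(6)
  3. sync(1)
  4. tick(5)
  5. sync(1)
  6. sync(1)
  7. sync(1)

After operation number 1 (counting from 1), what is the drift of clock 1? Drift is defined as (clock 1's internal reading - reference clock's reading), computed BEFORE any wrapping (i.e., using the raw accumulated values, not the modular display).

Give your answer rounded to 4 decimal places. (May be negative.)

Answer: -1.8000

Derivation:
After op 1 tick(9): ref=9.0000 raw=[13.5000 7.2000]
Drift of clock 1 after op 1: 7.2000 - 9.0000 = -1.8000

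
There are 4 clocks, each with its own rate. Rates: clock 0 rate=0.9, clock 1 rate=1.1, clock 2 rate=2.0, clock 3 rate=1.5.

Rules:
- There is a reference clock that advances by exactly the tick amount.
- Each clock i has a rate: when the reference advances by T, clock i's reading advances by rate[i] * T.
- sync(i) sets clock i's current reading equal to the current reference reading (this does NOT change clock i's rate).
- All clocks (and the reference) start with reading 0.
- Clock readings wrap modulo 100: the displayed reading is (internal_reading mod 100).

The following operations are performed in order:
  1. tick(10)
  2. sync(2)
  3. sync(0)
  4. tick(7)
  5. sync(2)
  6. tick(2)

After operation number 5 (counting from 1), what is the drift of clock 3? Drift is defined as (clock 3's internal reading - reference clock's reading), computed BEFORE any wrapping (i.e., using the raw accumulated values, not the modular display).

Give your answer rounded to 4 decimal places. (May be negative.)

Answer: 8.5000

Derivation:
After op 1 tick(10): ref=10.0000 raw=[9.0000 11.0000 20.0000 15.0000]
After op 2 sync(2): ref=10.0000 raw=[9.0000 11.0000 10.0000 15.0000]
After op 3 sync(0): ref=10.0000 raw=[10.0000 11.0000 10.0000 15.0000]
After op 4 tick(7): ref=17.0000 raw=[16.3000 18.7000 24.0000 25.5000]
After op 5 sync(2): ref=17.0000 raw=[16.3000 18.7000 17.0000 25.5000]
Drift of clock 3 after op 5: 25.5000 - 17.0000 = 8.5000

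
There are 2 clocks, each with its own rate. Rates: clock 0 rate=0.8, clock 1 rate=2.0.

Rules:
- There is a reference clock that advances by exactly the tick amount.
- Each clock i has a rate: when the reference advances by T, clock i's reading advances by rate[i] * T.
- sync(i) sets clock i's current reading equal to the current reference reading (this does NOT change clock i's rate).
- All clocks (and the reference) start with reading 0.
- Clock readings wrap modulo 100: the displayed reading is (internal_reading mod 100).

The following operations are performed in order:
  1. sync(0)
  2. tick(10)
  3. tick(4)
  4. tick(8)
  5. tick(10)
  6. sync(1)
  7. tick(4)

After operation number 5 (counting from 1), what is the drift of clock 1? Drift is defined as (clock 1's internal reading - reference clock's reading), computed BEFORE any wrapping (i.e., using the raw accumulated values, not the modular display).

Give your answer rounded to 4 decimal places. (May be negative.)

After op 1 sync(0): ref=0.0000 raw=[0.0000 0.0000]
After op 2 tick(10): ref=10.0000 raw=[8.0000 20.0000]
After op 3 tick(4): ref=14.0000 raw=[11.2000 28.0000]
After op 4 tick(8): ref=22.0000 raw=[17.6000 44.0000]
After op 5 tick(10): ref=32.0000 raw=[25.6000 64.0000]
Drift of clock 1 after op 5: 64.0000 - 32.0000 = 32.0000

Answer: 32.0000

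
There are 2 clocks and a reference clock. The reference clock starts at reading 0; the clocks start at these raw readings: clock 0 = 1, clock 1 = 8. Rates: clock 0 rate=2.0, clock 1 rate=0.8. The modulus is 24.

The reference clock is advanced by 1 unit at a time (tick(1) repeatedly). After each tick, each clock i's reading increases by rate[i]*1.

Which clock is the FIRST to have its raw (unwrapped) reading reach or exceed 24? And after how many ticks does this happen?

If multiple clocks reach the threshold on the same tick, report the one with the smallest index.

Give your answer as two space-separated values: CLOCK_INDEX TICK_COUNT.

Answer: 0 12

Derivation:
clock 0: start=1, rate=2.0, needs 24-1 = 23; ticks = ceil(23/2.0) = ceil(11.5000) = 12; reading at tick 12 = 1 + 2.0*12 = 25.0000
clock 1: start=8, rate=0.8, needs 24-8 = 16; ticks = ceil(16/0.8) = ceil(20.0000) = 20; reading at tick 20 = 8 + 0.8*20 = 24.0000
Minimum tick count = 12; winners = [0]; smallest index = 0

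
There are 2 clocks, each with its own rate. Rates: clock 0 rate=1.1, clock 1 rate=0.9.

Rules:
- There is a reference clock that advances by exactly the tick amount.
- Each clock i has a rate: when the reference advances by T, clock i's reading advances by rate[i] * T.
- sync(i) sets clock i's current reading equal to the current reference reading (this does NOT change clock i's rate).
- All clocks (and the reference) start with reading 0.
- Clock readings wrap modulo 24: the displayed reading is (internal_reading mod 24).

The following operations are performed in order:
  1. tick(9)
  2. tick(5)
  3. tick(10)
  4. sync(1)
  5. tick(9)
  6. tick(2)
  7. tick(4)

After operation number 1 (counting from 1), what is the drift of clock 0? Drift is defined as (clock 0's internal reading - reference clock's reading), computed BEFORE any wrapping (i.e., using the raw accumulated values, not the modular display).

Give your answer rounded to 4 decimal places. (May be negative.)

Answer: 0.9000

Derivation:
After op 1 tick(9): ref=9.0000 raw=[9.9000 8.1000]
Drift of clock 0 after op 1: 9.9000 - 9.0000 = 0.9000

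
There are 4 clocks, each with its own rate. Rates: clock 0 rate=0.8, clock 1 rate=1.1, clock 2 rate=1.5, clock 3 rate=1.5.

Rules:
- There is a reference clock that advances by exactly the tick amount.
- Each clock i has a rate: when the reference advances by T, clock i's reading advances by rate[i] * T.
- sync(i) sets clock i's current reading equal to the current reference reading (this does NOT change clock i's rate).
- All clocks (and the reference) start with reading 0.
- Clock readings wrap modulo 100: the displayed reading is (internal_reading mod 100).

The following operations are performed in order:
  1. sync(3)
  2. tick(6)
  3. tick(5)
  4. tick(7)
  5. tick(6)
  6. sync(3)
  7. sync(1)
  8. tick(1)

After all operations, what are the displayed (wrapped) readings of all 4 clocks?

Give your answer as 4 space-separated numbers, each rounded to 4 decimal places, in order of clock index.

Answer: 20.0000 25.1000 37.5000 25.5000

Derivation:
After op 1 sync(3): ref=0.0000 raw=[0.0000 0.0000 0.0000 0.0000]
After op 2 tick(6): ref=6.0000 raw=[4.8000 6.6000 9.0000 9.0000]
After op 3 tick(5): ref=11.0000 raw=[8.8000 12.1000 16.5000 16.5000]
After op 4 tick(7): ref=18.0000 raw=[14.4000 19.8000 27.0000 27.0000]
After op 5 tick(6): ref=24.0000 raw=[19.2000 26.4000 36.0000 36.0000]
After op 6 sync(3): ref=24.0000 raw=[19.2000 26.4000 36.0000 24.0000]
After op 7 sync(1): ref=24.0000 raw=[19.2000 24.0000 36.0000 24.0000]
After op 8 tick(1): ref=25.0000 raw=[20.0000 25.1000 37.5000 25.5000]
Wrap final raw readings (mod 100): 20.0000 mod 100 = 20.0000; 25.1000 mod 100 = 25.1000; 37.5000 mod 100 = 37.5000; 25.5000 mod 100 = 25.5000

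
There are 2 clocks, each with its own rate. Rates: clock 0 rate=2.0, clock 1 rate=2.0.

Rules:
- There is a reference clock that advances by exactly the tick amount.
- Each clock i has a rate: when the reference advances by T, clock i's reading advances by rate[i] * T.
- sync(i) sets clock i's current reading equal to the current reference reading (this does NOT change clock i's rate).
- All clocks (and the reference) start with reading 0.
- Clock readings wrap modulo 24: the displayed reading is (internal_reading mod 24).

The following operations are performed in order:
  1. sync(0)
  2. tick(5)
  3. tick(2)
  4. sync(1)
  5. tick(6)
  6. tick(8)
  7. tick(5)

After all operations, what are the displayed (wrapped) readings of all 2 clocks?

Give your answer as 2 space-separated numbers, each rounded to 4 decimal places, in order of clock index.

After op 1 sync(0): ref=0.0000 raw=[0.0000 0.0000]
After op 2 tick(5): ref=5.0000 raw=[10.0000 10.0000]
After op 3 tick(2): ref=7.0000 raw=[14.0000 14.0000]
After op 4 sync(1): ref=7.0000 raw=[14.0000 7.0000]
After op 5 tick(6): ref=13.0000 raw=[26.0000 19.0000]
After op 6 tick(8): ref=21.0000 raw=[42.0000 35.0000]
After op 7 tick(5): ref=26.0000 raw=[52.0000 45.0000]
Wrap final raw readings (mod 24): 52.0000 mod 24 = 4.0000; 45.0000 mod 24 = 21.0000

Answer: 4.0000 21.0000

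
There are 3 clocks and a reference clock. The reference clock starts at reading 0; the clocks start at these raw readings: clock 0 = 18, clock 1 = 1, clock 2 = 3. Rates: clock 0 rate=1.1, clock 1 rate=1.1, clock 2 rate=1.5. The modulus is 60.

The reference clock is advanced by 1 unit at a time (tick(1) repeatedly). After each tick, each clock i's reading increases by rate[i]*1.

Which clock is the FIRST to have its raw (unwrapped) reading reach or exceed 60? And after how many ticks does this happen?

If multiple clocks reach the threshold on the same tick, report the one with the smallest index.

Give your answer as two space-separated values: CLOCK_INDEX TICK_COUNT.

Answer: 2 38

Derivation:
clock 0: start=18, rate=1.1, needs 60-18 = 42; ticks = ceil(42/1.1) = ceil(38.1818) = 39; reading at tick 39 = 18 + 1.1*39 = 60.9000
clock 1: start=1, rate=1.1, needs 60-1 = 59; ticks = ceil(59/1.1) = ceil(53.6364) = 54; reading at tick 54 = 1 + 1.1*54 = 60.4000
clock 2: start=3, rate=1.5, needs 60-3 = 57; ticks = ceil(57/1.5) = ceil(38.0000) = 38; reading at tick 38 = 3 + 1.5*38 = 60.0000
Minimum tick count = 38; winners = [2]; smallest index = 2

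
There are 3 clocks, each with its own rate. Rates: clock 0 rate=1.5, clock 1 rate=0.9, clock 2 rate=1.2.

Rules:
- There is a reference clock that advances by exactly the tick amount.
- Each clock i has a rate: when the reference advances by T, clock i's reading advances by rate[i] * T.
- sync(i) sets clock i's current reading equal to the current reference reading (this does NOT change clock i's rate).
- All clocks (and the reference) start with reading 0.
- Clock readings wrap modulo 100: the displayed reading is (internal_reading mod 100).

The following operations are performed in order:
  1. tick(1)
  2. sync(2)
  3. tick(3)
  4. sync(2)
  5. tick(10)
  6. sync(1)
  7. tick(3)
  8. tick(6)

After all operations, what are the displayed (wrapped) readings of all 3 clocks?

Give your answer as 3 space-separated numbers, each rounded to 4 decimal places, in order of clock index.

After op 1 tick(1): ref=1.0000 raw=[1.5000 0.9000 1.2000]
After op 2 sync(2): ref=1.0000 raw=[1.5000 0.9000 1.0000]
After op 3 tick(3): ref=4.0000 raw=[6.0000 3.6000 4.6000]
After op 4 sync(2): ref=4.0000 raw=[6.0000 3.6000 4.0000]
After op 5 tick(10): ref=14.0000 raw=[21.0000 12.6000 16.0000]
After op 6 sync(1): ref=14.0000 raw=[21.0000 14.0000 16.0000]
After op 7 tick(3): ref=17.0000 raw=[25.5000 16.7000 19.6000]
After op 8 tick(6): ref=23.0000 raw=[34.5000 22.1000 26.8000]
Wrap final raw readings (mod 100): 34.5000 mod 100 = 34.5000; 22.1000 mod 100 = 22.1000; 26.8000 mod 100 = 26.8000

Answer: 34.5000 22.1000 26.8000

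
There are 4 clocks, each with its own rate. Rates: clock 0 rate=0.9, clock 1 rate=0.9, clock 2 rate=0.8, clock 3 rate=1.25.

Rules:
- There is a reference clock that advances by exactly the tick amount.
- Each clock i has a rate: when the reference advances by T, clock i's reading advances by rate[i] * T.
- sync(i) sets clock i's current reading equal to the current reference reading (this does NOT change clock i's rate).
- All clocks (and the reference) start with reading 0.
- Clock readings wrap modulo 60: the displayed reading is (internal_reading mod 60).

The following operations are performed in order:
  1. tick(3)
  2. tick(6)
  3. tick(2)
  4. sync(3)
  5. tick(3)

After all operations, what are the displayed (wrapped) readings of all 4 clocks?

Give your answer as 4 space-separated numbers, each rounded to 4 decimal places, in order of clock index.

After op 1 tick(3): ref=3.0000 raw=[2.7000 2.7000 2.4000 3.7500]
After op 2 tick(6): ref=9.0000 raw=[8.1000 8.1000 7.2000 11.2500]
After op 3 tick(2): ref=11.0000 raw=[9.9000 9.9000 8.8000 13.7500]
After op 4 sync(3): ref=11.0000 raw=[9.9000 9.9000 8.8000 11.0000]
After op 5 tick(3): ref=14.0000 raw=[12.6000 12.6000 11.2000 14.7500]
Wrap final raw readings (mod 60): 12.6000 mod 60 = 12.6000; 12.6000 mod 60 = 12.6000; 11.2000 mod 60 = 11.2000; 14.7500 mod 60 = 14.7500

Answer: 12.6000 12.6000 11.2000 14.7500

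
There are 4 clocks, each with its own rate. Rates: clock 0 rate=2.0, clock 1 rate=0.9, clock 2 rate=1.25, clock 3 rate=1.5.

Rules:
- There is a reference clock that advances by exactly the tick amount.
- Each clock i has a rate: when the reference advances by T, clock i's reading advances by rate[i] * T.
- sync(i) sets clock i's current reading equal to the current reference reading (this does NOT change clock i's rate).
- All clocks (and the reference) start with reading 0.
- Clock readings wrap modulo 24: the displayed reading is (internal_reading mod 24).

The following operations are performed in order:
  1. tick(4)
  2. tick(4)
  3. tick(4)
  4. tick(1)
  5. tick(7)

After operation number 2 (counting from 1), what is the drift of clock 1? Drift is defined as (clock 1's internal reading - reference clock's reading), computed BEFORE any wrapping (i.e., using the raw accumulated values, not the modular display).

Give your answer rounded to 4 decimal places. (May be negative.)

Answer: -0.8000

Derivation:
After op 1 tick(4): ref=4.0000 raw=[8.0000 3.6000 5.0000 6.0000]
After op 2 tick(4): ref=8.0000 raw=[16.0000 7.2000 10.0000 12.0000]
Drift of clock 1 after op 2: 7.2000 - 8.0000 = -0.8000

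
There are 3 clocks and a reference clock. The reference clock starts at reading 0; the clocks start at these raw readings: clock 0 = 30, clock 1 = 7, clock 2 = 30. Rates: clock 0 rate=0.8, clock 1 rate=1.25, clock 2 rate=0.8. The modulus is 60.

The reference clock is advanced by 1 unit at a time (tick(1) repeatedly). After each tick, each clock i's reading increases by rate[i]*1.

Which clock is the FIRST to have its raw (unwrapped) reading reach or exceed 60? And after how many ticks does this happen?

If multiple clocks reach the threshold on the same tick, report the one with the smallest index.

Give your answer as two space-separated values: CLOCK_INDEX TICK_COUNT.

Answer: 0 38

Derivation:
clock 0: start=30, rate=0.8, needs 60-30 = 30; ticks = ceil(30/0.8) = ceil(37.5000) = 38; reading at tick 38 = 30 + 0.8*38 = 60.4000
clock 1: start=7, rate=1.25, needs 60-7 = 53; ticks = ceil(53/1.25) = ceil(42.4000) = 43; reading at tick 43 = 7 + 1.25*43 = 60.7500
clock 2: start=30, rate=0.8, needs 60-30 = 30; ticks = ceil(30/0.8) = ceil(37.5000) = 38; reading at tick 38 = 30 + 0.8*38 = 60.4000
Minimum tick count = 38; winners = [0, 2]; smallest index = 0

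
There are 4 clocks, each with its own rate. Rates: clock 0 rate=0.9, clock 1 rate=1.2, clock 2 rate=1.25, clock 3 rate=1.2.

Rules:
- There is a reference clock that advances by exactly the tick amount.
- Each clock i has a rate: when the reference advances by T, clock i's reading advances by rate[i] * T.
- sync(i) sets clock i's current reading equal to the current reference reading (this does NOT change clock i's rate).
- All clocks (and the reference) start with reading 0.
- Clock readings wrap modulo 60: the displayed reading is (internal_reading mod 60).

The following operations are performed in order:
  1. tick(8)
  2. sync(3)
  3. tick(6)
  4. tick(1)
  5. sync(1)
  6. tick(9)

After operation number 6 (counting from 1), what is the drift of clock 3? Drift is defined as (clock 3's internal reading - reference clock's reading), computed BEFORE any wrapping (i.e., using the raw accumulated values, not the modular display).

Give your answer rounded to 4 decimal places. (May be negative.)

Answer: 3.2000

Derivation:
After op 1 tick(8): ref=8.0000 raw=[7.2000 9.6000 10.0000 9.6000]
After op 2 sync(3): ref=8.0000 raw=[7.2000 9.6000 10.0000 8.0000]
After op 3 tick(6): ref=14.0000 raw=[12.6000 16.8000 17.5000 15.2000]
After op 4 tick(1): ref=15.0000 raw=[13.5000 18.0000 18.7500 16.4000]
After op 5 sync(1): ref=15.0000 raw=[13.5000 15.0000 18.7500 16.4000]
After op 6 tick(9): ref=24.0000 raw=[21.6000 25.8000 30.0000 27.2000]
Drift of clock 3 after op 6: 27.2000 - 24.0000 = 3.2000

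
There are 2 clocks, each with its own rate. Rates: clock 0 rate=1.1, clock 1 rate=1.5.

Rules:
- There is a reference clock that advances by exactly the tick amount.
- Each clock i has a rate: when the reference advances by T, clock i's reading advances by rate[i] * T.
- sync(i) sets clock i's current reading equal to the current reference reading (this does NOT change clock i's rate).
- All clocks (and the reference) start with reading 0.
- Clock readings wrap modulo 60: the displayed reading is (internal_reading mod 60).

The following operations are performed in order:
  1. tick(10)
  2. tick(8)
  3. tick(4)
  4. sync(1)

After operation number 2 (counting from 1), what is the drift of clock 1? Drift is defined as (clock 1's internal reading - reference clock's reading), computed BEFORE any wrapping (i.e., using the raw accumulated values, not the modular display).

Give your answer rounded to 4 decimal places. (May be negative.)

Answer: 9.0000

Derivation:
After op 1 tick(10): ref=10.0000 raw=[11.0000 15.0000]
After op 2 tick(8): ref=18.0000 raw=[19.8000 27.0000]
Drift of clock 1 after op 2: 27.0000 - 18.0000 = 9.0000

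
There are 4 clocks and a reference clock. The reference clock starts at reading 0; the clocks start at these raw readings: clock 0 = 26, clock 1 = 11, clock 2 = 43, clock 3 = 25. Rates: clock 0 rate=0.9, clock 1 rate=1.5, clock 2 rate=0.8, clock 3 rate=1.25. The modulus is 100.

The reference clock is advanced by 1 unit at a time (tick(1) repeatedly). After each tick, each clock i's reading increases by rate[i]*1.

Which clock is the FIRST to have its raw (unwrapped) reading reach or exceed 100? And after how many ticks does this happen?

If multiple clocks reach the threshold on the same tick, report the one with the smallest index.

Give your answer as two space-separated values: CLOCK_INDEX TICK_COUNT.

Answer: 1 60

Derivation:
clock 0: start=26, rate=0.9, needs 100-26 = 74; ticks = ceil(74/0.9) = ceil(82.2222) = 83; reading at tick 83 = 26 + 0.9*83 = 100.7000
clock 1: start=11, rate=1.5, needs 100-11 = 89; ticks = ceil(89/1.5) = ceil(59.3333) = 60; reading at tick 60 = 11 + 1.5*60 = 101.0000
clock 2: start=43, rate=0.8, needs 100-43 = 57; ticks = ceil(57/0.8) = ceil(71.2500) = 72; reading at tick 72 = 43 + 0.8*72 = 100.6000
clock 3: start=25, rate=1.25, needs 100-25 = 75; ticks = ceil(75/1.25) = ceil(60.0000) = 60; reading at tick 60 = 25 + 1.25*60 = 100.0000
Minimum tick count = 60; winners = [1, 3]; smallest index = 1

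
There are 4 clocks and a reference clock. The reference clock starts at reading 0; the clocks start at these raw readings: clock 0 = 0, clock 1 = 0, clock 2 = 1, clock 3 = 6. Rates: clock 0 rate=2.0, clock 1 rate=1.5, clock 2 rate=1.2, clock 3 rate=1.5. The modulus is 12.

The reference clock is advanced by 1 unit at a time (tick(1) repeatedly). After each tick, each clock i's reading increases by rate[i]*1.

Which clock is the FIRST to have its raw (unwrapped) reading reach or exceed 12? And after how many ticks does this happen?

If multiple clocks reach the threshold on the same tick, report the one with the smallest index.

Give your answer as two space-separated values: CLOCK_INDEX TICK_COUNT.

clock 0: start=0, rate=2.0, needs 12-0 = 12; ticks = ceil(12/2.0) = ceil(6.0000) = 6; reading at tick 6 = 0 + 2.0*6 = 12.0000
clock 1: start=0, rate=1.5, needs 12-0 = 12; ticks = ceil(12/1.5) = ceil(8.0000) = 8; reading at tick 8 = 0 + 1.5*8 = 12.0000
clock 2: start=1, rate=1.2, needs 12-1 = 11; ticks = ceil(11/1.2) = ceil(9.1667) = 10; reading at tick 10 = 1 + 1.2*10 = 13.0000
clock 3: start=6, rate=1.5, needs 12-6 = 6; ticks = ceil(6/1.5) = ceil(4.0000) = 4; reading at tick 4 = 6 + 1.5*4 = 12.0000
Minimum tick count = 4; winners = [3]; smallest index = 3

Answer: 3 4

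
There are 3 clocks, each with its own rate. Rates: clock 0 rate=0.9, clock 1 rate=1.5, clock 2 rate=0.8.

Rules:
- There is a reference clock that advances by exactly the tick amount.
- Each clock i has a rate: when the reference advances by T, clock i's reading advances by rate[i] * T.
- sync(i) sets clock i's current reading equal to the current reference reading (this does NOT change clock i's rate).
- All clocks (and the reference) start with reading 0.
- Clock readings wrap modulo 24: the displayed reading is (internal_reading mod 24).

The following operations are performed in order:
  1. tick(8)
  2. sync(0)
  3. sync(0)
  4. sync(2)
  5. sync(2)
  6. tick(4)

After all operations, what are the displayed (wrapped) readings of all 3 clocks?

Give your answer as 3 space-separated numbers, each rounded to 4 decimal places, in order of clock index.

After op 1 tick(8): ref=8.0000 raw=[7.2000 12.0000 6.4000]
After op 2 sync(0): ref=8.0000 raw=[8.0000 12.0000 6.4000]
After op 3 sync(0): ref=8.0000 raw=[8.0000 12.0000 6.4000]
After op 4 sync(2): ref=8.0000 raw=[8.0000 12.0000 8.0000]
After op 5 sync(2): ref=8.0000 raw=[8.0000 12.0000 8.0000]
After op 6 tick(4): ref=12.0000 raw=[11.6000 18.0000 11.2000]
Wrap final raw readings (mod 24): 11.6000 mod 24 = 11.6000; 18.0000 mod 24 = 18.0000; 11.2000 mod 24 = 11.2000

Answer: 11.6000 18.0000 11.2000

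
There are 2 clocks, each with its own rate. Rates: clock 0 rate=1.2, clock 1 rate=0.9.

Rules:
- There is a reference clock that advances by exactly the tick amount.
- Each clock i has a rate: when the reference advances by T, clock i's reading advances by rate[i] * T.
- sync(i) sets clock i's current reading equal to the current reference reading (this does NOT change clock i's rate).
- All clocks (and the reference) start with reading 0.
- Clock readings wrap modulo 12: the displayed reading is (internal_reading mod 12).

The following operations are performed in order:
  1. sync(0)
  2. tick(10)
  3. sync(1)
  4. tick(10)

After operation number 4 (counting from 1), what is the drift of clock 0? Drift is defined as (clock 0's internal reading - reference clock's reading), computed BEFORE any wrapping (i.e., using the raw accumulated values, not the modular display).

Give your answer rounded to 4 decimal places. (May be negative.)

After op 1 sync(0): ref=0.0000 raw=[0.0000 0.0000]
After op 2 tick(10): ref=10.0000 raw=[12.0000 9.0000]
After op 3 sync(1): ref=10.0000 raw=[12.0000 10.0000]
After op 4 tick(10): ref=20.0000 raw=[24.0000 19.0000]
Drift of clock 0 after op 4: 24.0000 - 20.0000 = 4.0000

Answer: 4.0000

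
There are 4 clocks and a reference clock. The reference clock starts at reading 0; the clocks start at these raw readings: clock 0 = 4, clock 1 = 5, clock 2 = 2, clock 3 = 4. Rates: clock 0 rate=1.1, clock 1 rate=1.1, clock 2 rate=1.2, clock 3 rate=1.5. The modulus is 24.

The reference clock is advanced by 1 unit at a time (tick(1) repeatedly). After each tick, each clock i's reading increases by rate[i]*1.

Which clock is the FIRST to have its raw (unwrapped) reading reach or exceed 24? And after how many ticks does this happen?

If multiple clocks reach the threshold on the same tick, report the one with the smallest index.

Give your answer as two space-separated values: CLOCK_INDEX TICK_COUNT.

clock 0: start=4, rate=1.1, needs 24-4 = 20; ticks = ceil(20/1.1) = ceil(18.1818) = 19; reading at tick 19 = 4 + 1.1*19 = 24.9000
clock 1: start=5, rate=1.1, needs 24-5 = 19; ticks = ceil(19/1.1) = ceil(17.2727) = 18; reading at tick 18 = 5 + 1.1*18 = 24.8000
clock 2: start=2, rate=1.2, needs 24-2 = 22; ticks = ceil(22/1.2) = ceil(18.3333) = 19; reading at tick 19 = 2 + 1.2*19 = 24.8000
clock 3: start=4, rate=1.5, needs 24-4 = 20; ticks = ceil(20/1.5) = ceil(13.3333) = 14; reading at tick 14 = 4 + 1.5*14 = 25.0000
Minimum tick count = 14; winners = [3]; smallest index = 3

Answer: 3 14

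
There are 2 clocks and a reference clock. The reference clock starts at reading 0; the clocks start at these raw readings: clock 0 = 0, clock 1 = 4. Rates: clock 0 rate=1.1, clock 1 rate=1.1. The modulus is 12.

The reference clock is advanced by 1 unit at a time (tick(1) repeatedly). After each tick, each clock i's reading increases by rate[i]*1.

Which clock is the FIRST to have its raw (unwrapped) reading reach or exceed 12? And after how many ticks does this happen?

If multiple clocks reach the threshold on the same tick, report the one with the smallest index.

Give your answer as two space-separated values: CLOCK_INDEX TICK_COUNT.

clock 0: start=0, rate=1.1, needs 12-0 = 12; ticks = ceil(12/1.1) = ceil(10.9091) = 11; reading at tick 11 = 0 + 1.1*11 = 12.1000
clock 1: start=4, rate=1.1, needs 12-4 = 8; ticks = ceil(8/1.1) = ceil(7.2727) = 8; reading at tick 8 = 4 + 1.1*8 = 12.8000
Minimum tick count = 8; winners = [1]; smallest index = 1

Answer: 1 8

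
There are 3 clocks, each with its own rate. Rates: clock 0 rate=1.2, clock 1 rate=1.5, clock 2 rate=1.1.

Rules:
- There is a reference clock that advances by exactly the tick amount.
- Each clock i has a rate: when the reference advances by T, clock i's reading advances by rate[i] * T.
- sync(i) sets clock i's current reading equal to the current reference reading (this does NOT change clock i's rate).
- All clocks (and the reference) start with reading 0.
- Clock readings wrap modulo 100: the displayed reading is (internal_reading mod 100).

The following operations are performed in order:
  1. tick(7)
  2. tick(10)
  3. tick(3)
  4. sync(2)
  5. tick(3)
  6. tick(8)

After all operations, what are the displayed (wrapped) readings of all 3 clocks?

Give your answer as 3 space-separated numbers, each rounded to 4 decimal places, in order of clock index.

After op 1 tick(7): ref=7.0000 raw=[8.4000 10.5000 7.7000]
After op 2 tick(10): ref=17.0000 raw=[20.4000 25.5000 18.7000]
After op 3 tick(3): ref=20.0000 raw=[24.0000 30.0000 22.0000]
After op 4 sync(2): ref=20.0000 raw=[24.0000 30.0000 20.0000]
After op 5 tick(3): ref=23.0000 raw=[27.6000 34.5000 23.3000]
After op 6 tick(8): ref=31.0000 raw=[37.2000 46.5000 32.1000]
Wrap final raw readings (mod 100): 37.2000 mod 100 = 37.2000; 46.5000 mod 100 = 46.5000; 32.1000 mod 100 = 32.1000

Answer: 37.2000 46.5000 32.1000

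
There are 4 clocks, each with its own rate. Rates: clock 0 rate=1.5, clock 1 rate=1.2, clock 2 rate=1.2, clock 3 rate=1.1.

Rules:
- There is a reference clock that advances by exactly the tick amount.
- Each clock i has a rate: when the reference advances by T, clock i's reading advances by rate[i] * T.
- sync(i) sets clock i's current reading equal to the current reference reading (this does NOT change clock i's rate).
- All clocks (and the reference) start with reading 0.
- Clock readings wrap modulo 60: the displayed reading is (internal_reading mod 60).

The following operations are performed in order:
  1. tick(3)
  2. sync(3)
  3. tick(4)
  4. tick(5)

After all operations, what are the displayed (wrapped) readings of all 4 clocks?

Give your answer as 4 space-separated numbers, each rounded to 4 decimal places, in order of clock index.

After op 1 tick(3): ref=3.0000 raw=[4.5000 3.6000 3.6000 3.3000]
After op 2 sync(3): ref=3.0000 raw=[4.5000 3.6000 3.6000 3.0000]
After op 3 tick(4): ref=7.0000 raw=[10.5000 8.4000 8.4000 7.4000]
After op 4 tick(5): ref=12.0000 raw=[18.0000 14.4000 14.4000 12.9000]
Wrap final raw readings (mod 60): 18.0000 mod 60 = 18.0000; 14.4000 mod 60 = 14.4000; 14.4000 mod 60 = 14.4000; 12.9000 mod 60 = 12.9000

Answer: 18.0000 14.4000 14.4000 12.9000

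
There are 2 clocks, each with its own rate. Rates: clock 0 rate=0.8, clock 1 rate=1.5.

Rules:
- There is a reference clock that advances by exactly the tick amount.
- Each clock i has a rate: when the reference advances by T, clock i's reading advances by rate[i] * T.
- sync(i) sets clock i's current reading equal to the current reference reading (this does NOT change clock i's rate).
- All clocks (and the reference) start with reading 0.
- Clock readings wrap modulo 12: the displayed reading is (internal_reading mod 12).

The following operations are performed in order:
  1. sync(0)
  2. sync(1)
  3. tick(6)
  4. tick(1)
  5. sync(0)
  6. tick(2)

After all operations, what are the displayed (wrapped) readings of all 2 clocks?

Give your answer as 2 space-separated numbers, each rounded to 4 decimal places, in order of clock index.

Answer: 8.6000 1.5000

Derivation:
After op 1 sync(0): ref=0.0000 raw=[0.0000 0.0000]
After op 2 sync(1): ref=0.0000 raw=[0.0000 0.0000]
After op 3 tick(6): ref=6.0000 raw=[4.8000 9.0000]
After op 4 tick(1): ref=7.0000 raw=[5.6000 10.5000]
After op 5 sync(0): ref=7.0000 raw=[7.0000 10.5000]
After op 6 tick(2): ref=9.0000 raw=[8.6000 13.5000]
Wrap final raw readings (mod 12): 8.6000 mod 12 = 8.6000; 13.5000 mod 12 = 1.5000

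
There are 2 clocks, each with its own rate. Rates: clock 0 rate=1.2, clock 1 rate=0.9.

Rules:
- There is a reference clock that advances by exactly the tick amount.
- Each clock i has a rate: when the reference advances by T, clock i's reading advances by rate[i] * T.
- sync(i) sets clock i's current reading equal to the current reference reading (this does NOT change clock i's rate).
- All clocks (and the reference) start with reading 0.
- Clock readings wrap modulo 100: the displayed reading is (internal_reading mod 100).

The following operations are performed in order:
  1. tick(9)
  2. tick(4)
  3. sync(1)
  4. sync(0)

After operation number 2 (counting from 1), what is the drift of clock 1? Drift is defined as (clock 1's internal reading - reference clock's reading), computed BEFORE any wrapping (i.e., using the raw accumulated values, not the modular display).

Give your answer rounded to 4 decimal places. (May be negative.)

After op 1 tick(9): ref=9.0000 raw=[10.8000 8.1000]
After op 2 tick(4): ref=13.0000 raw=[15.6000 11.7000]
Drift of clock 1 after op 2: 11.7000 - 13.0000 = -1.3000

Answer: -1.3000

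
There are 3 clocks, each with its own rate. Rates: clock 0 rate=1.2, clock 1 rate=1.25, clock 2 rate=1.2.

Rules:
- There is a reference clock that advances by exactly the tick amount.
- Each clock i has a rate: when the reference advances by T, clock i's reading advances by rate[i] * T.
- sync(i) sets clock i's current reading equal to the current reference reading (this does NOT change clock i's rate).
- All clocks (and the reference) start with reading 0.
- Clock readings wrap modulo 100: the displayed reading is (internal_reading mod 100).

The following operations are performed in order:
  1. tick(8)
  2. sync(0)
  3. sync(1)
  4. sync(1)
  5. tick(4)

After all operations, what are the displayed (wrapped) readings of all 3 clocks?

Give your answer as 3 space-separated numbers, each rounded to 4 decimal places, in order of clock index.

After op 1 tick(8): ref=8.0000 raw=[9.6000 10.0000 9.6000]
After op 2 sync(0): ref=8.0000 raw=[8.0000 10.0000 9.6000]
After op 3 sync(1): ref=8.0000 raw=[8.0000 8.0000 9.6000]
After op 4 sync(1): ref=8.0000 raw=[8.0000 8.0000 9.6000]
After op 5 tick(4): ref=12.0000 raw=[12.8000 13.0000 14.4000]
Wrap final raw readings (mod 100): 12.8000 mod 100 = 12.8000; 13.0000 mod 100 = 13.0000; 14.4000 mod 100 = 14.4000

Answer: 12.8000 13.0000 14.4000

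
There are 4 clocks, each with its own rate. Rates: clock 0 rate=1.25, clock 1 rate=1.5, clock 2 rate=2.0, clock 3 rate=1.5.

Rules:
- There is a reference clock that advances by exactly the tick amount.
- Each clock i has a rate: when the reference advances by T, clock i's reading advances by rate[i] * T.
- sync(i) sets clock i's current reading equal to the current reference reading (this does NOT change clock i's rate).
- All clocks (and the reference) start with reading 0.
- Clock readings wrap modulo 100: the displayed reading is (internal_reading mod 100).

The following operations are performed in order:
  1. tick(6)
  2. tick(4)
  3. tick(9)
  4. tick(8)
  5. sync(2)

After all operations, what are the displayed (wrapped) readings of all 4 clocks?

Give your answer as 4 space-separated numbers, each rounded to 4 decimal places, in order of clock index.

After op 1 tick(6): ref=6.0000 raw=[7.5000 9.0000 12.0000 9.0000]
After op 2 tick(4): ref=10.0000 raw=[12.5000 15.0000 20.0000 15.0000]
After op 3 tick(9): ref=19.0000 raw=[23.7500 28.5000 38.0000 28.5000]
After op 4 tick(8): ref=27.0000 raw=[33.7500 40.5000 54.0000 40.5000]
After op 5 sync(2): ref=27.0000 raw=[33.7500 40.5000 27.0000 40.5000]
Wrap final raw readings (mod 100): 33.7500 mod 100 = 33.7500; 40.5000 mod 100 = 40.5000; 27.0000 mod 100 = 27.0000; 40.5000 mod 100 = 40.5000

Answer: 33.7500 40.5000 27.0000 40.5000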